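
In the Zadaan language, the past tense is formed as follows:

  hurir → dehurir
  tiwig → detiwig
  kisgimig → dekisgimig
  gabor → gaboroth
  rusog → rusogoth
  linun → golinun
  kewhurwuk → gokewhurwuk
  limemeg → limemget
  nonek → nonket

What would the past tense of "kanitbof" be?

kanitbofoth

hurir and gabor both end in -r yet inflect differently (dehurir, gaboroth), so the final letter is not what conditions the rule; the last vowel is.
"kanitbof" has last vowel 'o'. The stems whose last vowel is 'o' (gabor → gaboroth, rusog → rusogoth) add -oth.
So kanitbof → kanitbofoth.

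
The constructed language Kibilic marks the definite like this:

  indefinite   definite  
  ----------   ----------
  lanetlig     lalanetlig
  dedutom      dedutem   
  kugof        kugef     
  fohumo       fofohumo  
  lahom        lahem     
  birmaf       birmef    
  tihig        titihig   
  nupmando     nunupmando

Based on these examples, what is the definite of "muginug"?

mumuginug

"muginug" ends in -g. The stems ending in -g (lanetlig → lalanetlig, tihig → titihig) repeat the first consonant+vowel as a prefix.
So muginug → mumuginug.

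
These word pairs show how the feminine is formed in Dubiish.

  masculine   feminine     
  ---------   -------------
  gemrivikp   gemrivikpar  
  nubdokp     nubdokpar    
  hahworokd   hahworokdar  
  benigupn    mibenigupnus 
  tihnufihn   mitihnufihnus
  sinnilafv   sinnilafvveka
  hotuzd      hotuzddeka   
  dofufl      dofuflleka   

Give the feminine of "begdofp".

hahworokd and hotuzd both end in -d yet inflect differently (hahworokdar, hotuzddeka), so the final letter is not what conditions the rule; the second-to-last letter is.
"begdofp" has second-to-last letter 'f'. The stems whose second-to-last letter is 'f' (sinnilafv → sinnilafvveka, dofufl → dofuflleka) double the final consonant and add -eka.
The other patterns: stems whose second-to-last letter is 'k' add -ar; stems whose second-to-last letter is 'h' or 'p' add mi- … -us around the stem.
So begdofp → begdofppeka.

begdofppeka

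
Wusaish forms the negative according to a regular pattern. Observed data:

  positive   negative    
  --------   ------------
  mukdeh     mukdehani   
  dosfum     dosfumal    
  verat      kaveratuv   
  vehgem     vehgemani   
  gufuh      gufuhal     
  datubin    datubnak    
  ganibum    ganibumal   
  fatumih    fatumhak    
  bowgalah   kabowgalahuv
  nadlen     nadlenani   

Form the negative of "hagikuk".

hagikukal

"hagikuk" has last vowel 'u'. The stems whose last vowel is 'u' (dosfum → dosfumal, ganibum → ganibumal, gufuh → gufuhal) add -al.
The other patterns: stems whose last vowel is 'e' add -ani; stems whose last vowel is 'i' delete the last vowel and add -ak; stems whose last vowel is 'a' add ka- … -uv around the stem.
So hagikuk → hagikukal.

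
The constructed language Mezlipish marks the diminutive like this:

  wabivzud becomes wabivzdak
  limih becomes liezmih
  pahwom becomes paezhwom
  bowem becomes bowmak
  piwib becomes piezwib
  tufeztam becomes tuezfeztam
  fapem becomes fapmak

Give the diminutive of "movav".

bowem and tufeztam both end in -m yet inflect differently (bowmak, tuezfeztam), so the final letter is not what conditions the rule; the last vowel is.
"movav" has last vowel 'a'. The one such stem in the data (tufeztam → tuezfeztam) inserts -ez- after the first vowel (as do pahwom, piwib), so the same rule applies.
So movav → moezvav.

moezvav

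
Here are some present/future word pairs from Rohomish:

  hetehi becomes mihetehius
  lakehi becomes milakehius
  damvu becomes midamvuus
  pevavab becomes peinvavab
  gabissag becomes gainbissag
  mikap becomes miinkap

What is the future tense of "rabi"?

hetehi and pevavab both have 3 vowels yet inflect differently (mihetehius, peinvavab), so the number of vowels is not what conditions the rule; whether the stem ends in a vowel or a consonant is.
"rabi" ends in a vowel. The stems ending in a vowel (hetehi → mihetehius, lakehi → milakehius, damvu → midamvuus) add mi- … -us around the stem.
So rabi → mirabius.

mirabius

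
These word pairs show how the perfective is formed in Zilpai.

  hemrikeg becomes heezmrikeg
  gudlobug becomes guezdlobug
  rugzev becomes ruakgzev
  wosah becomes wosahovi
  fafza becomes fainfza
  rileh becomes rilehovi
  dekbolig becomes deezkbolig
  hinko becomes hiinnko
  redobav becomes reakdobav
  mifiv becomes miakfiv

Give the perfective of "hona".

hemrikeg and rileh both have last vowel 'e' yet inflect differently (heezmrikeg, rilehovi), so the last vowel is not what conditions the rule; the final letter is.
"hona" ends in -a. The one such stem in the data (fafza → fainfza) inserts -in- after the first vowel (as does hinko), so the same rule applies.
The other patterns: stems ending in -g insert -ez- after the first vowel; stems ending in -h add -ovi; stems ending in -v insert -ak- after the first vowel.
So hona → hoinna.

hoinna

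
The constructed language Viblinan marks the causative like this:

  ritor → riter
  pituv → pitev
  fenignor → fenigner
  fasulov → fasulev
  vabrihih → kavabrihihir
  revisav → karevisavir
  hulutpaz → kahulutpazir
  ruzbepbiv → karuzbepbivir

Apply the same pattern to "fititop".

pituv and revisav both end in -v yet inflect differently (pitev, karevisavir), so the final letter is not what conditions the rule; the last vowel is.
"fititop" has last vowel 'o'. The stems whose last vowel is 'o' (ritor → riter, fenignor → fenigner, fasulov → fasulev) change the last vowel to 'e'.
So fititop → fititep.

fititep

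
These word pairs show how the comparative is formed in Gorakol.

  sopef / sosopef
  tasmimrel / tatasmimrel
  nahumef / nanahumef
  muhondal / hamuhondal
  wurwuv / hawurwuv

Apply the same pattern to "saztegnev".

sasaztegnev

tasmimrel and muhondal both end in -l yet inflect differently (tatasmimrel, hamuhondal), so the final letter is not what conditions the rule; the last vowel is.
"saztegnev" has last vowel 'e'. The stems whose last vowel is 'e' (sopef → sosopef, tasmimrel → tatasmimrel, nahumef → nanahumef) repeat the first consonant+vowel as a prefix.
The other pattern: stems whose last vowel is 'a' or 'u' add the prefix ha-.
So saztegnev → sasaztegnev.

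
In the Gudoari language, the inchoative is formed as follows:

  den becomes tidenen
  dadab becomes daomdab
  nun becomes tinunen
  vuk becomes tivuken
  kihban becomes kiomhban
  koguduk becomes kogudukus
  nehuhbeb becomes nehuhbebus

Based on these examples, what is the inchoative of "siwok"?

siomwok

den and kihban both end in -n yet inflect differently (tidenen, kiomhban), so the final letter is not what conditions the rule; the number of vowels is.
"siwok" has 2 vowels. The stems with 2 vowels (dadab → daomdab, kihban → kiomhban) insert -om- after the first vowel.
The other patterns: stems with 1 vowel add ti- … -en around the stem; stems with 3 vowels add -us.
So siwok → siomwok.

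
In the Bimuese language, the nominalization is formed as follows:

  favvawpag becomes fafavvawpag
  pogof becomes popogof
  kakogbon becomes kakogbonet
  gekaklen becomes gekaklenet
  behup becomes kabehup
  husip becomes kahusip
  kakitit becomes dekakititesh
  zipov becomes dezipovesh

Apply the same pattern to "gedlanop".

pogof and kakogbon both have last vowel 'o' yet inflect differently (popogof, kakogbonet), so the last vowel is not what conditions the rule; the final letter is.
"gedlanop" ends in -p. The stems ending in -p (behup → kabehup, husip → kahusip) add the prefix ka-.
So gedlanop → kagedlanop.

kagedlanop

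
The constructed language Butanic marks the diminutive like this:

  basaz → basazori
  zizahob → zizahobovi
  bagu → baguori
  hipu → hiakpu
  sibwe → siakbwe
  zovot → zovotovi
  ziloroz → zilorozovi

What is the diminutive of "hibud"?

ziloroz and basaz both end in -z yet inflect differently (zilorozovi, basazori), so the final letter is not what conditions the rule; the first letter is.
"hibud" begins with h-. The one such stem in the data (hipu → hiakpu) inserts -ak- after the first vowel (as does sibwe), so the same rule applies.
So hibud → hiakbud.

hiakbud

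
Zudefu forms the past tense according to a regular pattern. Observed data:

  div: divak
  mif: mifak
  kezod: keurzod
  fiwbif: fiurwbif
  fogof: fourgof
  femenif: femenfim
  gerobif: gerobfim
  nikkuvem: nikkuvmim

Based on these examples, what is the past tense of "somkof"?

mif and fiwbif both end in -f yet inflect differently (mifak, fiurwbif), so the final letter is not what conditions the rule; the number of vowels is.
"somkof" has 2 vowels. The stems with 2 vowels (kezod → keurzod, fiwbif → fiurwbif, fogof → fourgof) insert -ur- after the first vowel.
The other patterns: stems with 1 vowel add -ak; stems with 3 vowels delete the last vowel and add -im.
So somkof → sourmkof.

sourmkof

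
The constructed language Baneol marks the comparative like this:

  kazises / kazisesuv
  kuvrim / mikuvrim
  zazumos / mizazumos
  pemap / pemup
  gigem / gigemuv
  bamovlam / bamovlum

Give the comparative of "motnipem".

gigem and bamovlam both end in -m yet inflect differently (gigemuv, bamovlum), so the final letter is not what conditions the rule; the last vowel is.
"motnipem" has last vowel 'e'. The stems whose last vowel is 'e' (kazises → kazisesuv, gigem → gigemuv) add -uv.
So motnipem → motnipemuv.

motnipemuv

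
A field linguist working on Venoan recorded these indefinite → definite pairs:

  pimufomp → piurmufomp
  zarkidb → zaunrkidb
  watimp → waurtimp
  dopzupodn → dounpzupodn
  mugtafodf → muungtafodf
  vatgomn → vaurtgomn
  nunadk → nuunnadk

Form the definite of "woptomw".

wourptomw

"woptomw" has second-to-last letter 'm'. The stems whose second-to-last letter is 'm' (vatgomn → vaurtgomn, pimufomp → piurmufomp, watimp → waurtimp) insert -ur- after the first vowel.
The other pattern: stems whose second-to-last letter is 'd' insert -un- after the first vowel.
So woptomw → wourptomw.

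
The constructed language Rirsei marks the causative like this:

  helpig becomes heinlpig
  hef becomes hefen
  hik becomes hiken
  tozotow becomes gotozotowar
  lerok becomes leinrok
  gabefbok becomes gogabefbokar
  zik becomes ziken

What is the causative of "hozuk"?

hik and lerok both end in -k yet inflect differently (hiken, leinrok), so the final letter is not what conditions the rule; the number of vowels is.
"hozuk" has 2 vowels. The stems with 2 vowels (lerok → leinrok, helpig → heinlpig) insert -in- after the first vowel.
The other patterns: stems with 1 vowel add -en; stems with 3 vowels add go- … -ar around the stem.
So hozuk → hoinzuk.

hoinzuk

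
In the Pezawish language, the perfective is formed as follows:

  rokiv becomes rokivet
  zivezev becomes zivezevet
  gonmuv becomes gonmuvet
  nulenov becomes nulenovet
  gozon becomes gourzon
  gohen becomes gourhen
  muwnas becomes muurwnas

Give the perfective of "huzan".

huurzan

nulenov and gozon both have last vowel 'o' yet inflect differently (nulenovet, gourzon), so the last vowel is not what conditions the rule; the final letter is.
"huzan" ends in -n. The stems ending in -n (gozon → gourzon, gohen → gourhen) insert -ur- after the first vowel.
The other pattern: stems ending in -v add -et.
So huzan → huurzan.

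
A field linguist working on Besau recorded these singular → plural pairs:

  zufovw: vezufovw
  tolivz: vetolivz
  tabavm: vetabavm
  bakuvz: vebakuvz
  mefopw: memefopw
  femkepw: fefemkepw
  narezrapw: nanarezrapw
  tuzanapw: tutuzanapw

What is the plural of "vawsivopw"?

vavawsivopw

zufovw and mefopw both end in -w yet inflect differently (vezufovw, memefopw), so the final letter is not what conditions the rule; the second-to-last letter is.
"vawsivopw" has second-to-last letter 'p'. The stems whose second-to-last letter is 'p' (mefopw → memefopw, femkepw → fefemkepw, narezrapw → nanarezrapw) repeat the first consonant+vowel as a prefix.
The other pattern: stems whose second-to-last letter is 'v' add the prefix ve-.
So vawsivopw → vavawsivopw.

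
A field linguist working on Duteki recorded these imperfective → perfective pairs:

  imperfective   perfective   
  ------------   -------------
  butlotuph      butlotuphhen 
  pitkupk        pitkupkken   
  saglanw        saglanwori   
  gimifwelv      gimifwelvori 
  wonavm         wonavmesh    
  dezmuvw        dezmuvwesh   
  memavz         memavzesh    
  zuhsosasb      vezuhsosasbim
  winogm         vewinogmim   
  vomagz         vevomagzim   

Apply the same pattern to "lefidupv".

saglanw and dezmuvw both end in -w yet inflect differently (saglanwori, dezmuvwesh), so the final letter is not what conditions the rule; the second-to-last letter is.
"lefidupv" has second-to-last letter 'p'. The stems whose second-to-last letter is 'p' (butlotuph → butlotuphhen, pitkupk → pitkupkken) double the final consonant and add -en.
The other patterns: stems whose second-to-last letter is 'l' or 'n' add -ori; stems whose second-to-last letter is 'v' add -esh; stems whose second-to-last letter is 'g' or 's' add ve- … -im around the stem.
So lefidupv → lefidupvven.

lefidupvven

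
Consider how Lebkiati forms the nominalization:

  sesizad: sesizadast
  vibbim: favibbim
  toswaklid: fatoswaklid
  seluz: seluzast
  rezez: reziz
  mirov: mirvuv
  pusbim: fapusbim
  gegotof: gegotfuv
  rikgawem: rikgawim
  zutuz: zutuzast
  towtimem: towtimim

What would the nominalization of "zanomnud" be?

zanomnudast

"zanomnud" has last vowel 'u'. The stems whose last vowel is 'u' (seluz → seluzast, zutuz → zutuzast) add -ast.
So zanomnud → zanomnudast.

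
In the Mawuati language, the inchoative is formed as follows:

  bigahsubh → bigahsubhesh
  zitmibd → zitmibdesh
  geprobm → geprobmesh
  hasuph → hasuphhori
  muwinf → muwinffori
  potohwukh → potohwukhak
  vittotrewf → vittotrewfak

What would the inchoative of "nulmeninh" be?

"nulmeninh" has second-to-last letter 'n'. The one such stem in the data (muwinf → muwinffori) doubles the final consonant and adds -ori (as does hasuph), so the same rule applies.
The other patterns: stems whose second-to-last letter is 'b' add -esh; stems whose second-to-last letter is 'k' or 'w' add -ak.
So nulmeninh → nulmeninhhori.

nulmeninhhori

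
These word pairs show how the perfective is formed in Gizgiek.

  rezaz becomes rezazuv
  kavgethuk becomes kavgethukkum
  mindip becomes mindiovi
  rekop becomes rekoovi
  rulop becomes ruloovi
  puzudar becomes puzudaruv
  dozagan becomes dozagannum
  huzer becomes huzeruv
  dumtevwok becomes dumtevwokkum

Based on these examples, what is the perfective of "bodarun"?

dumtevwok and rulop both have last vowel 'o' yet inflect differently (dumtevwokkum, ruloovi), so the last vowel is not what conditions the rule; the final letter is.
"bodarun" ends in -n. The one such stem in the data (dozagan → dozagannum) doubles the final consonant and adds -um (as do kavgethuk, dumtevwok), so the same rule applies.
So bodarun → bodarunnum.

bodarunnum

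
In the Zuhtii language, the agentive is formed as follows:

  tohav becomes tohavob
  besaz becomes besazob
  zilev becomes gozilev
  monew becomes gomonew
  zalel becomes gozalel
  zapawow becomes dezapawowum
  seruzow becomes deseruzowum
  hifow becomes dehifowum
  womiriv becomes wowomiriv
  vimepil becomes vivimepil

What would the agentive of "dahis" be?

tohav and zilev both end in -v yet inflect differently (tohavob, gozilev), so the final letter is not what conditions the rule; the last vowel is.
"dahis" has last vowel 'i'. The stems whose last vowel is 'i' (womiriv → wowomiriv, vimepil → vivimepil) repeat the first consonant+vowel as a prefix.
The other patterns: stems whose last vowel is 'a' add -ob; stems whose last vowel is 'e' add the prefix go-; stems whose last vowel is 'o' add de- … -um around the stem.
So dahis → dadahis.

dadahis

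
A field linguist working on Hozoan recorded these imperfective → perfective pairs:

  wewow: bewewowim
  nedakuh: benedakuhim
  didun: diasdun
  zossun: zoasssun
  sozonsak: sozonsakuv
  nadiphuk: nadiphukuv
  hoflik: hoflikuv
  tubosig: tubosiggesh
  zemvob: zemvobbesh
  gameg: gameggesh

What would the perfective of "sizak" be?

"sizak" ends in -k. The stems ending in -k (sozonsak → sozonsakuv, nadiphuk → nadiphukuv, hoflik → hoflikuv) add -uv.
The other patterns: stems ending in -h or -w add be- … -im around the stem; stems ending in -n insert -as- after the first vowel; stems ending in -b or -g double the final consonant and add -esh.
So sizak → sizakuv.

sizakuv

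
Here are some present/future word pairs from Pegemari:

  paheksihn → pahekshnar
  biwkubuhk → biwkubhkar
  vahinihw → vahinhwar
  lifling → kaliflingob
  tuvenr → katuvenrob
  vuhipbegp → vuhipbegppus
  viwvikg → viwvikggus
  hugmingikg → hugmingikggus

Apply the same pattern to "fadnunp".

lifling and viwvikg both end in -g yet inflect differently (kaliflingob, viwvikggus), so the final letter is not what conditions the rule; the second-to-last letter is.
"fadnunp" has second-to-last letter 'n'. The stems whose second-to-last letter is 'n' (lifling → kaliflingob, tuvenr → katuvenrob) add ka- … -ob around the stem.
The other patterns: stems whose second-to-last letter is 'h' delete the last vowel and add -ar; stems whose second-to-last letter is 'g' or 'k' double the final consonant and add -us.
So fadnunp → kafadnunpob.

kafadnunpob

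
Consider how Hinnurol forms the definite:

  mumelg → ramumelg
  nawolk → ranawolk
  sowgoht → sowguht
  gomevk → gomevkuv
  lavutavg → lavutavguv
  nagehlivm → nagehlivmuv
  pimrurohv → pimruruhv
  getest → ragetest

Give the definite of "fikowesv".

lavutavg and mumelg both end in -g yet inflect differently (lavutavguv, ramumelg), so the final letter is not what conditions the rule; the second-to-last letter is.
"fikowesv" has second-to-last letter 's'. The one such stem in the data (getest → ragetest) adds the prefix ra-, so the same rule applies.
The other patterns: stems whose second-to-last letter is 'v' add -uv; stems whose second-to-last letter is 'h' change the last vowel to 'u'.
So fikowesv → rafikowesv.

rafikowesv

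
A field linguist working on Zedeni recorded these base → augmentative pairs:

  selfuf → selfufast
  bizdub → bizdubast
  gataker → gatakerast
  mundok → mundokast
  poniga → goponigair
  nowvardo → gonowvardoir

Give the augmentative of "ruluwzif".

mundok and nowvardo both have last vowel 'o' yet inflect differently (mundokast, gonowvardoir), so the last vowel is not what conditions the rule; whether the stem ends in a vowel or a consonant is.
"ruluwzif" ends in a consonant. The stems ending in a consonant (selfuf → selfufast, bizdub → bizdubast, gataker → gatakerast) add -ast.
So ruluwzif → ruluwzifast.

ruluwzifast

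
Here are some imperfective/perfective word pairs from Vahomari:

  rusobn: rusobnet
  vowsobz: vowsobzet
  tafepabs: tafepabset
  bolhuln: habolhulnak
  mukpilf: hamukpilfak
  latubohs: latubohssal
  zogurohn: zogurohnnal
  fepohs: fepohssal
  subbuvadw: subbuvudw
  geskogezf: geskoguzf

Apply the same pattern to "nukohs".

rusobn and bolhuln both end in -n yet inflect differently (rusobnet, habolhulnak), so the final letter is not what conditions the rule; the second-to-last letter is.
"nukohs" has second-to-last letter 'h'. The stems whose second-to-last letter is 'h' (latubohs → latubohssal, zogurohn → zogurohnnal, fepohs → fepohssal) double the final consonant and add -al.
The other patterns: stems whose second-to-last letter is 'b' add -et; stems whose second-to-last letter is 'l' add ha- … -ak around the stem; stems whose second-to-last letter is 'd' or 'z' change the last vowel to 'u'.
So nukohs → nukohssal.

nukohssal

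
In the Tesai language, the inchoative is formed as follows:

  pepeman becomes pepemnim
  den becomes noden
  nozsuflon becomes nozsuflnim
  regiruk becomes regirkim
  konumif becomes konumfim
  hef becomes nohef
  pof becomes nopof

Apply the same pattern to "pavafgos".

pavafgsim

pepeman and den both end in -n yet inflect differently (pepemnim, noden), so the final letter is not what conditions the rule; the number of vowels is.
"pavafgos" has 3 vowels. The stems with 3 vowels (konumif → konumfim, pepeman → pepemnim, nozsuflon → nozsuflnim) delete the last vowel and add -im.
The other pattern: stems with 1 vowel add the prefix no-.
So pavafgos → pavafgsim.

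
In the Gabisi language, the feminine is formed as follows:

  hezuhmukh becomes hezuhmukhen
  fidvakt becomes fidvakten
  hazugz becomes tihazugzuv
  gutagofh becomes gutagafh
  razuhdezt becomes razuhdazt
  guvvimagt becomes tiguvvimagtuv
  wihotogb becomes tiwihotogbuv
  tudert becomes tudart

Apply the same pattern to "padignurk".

"padignurk" has second-to-last letter 'r'. The one such stem in the data (tudert → tudart) changes the last vowel to 'a' (as do razuhdezt, gutagofh), so the same rule applies.
The other patterns: stems whose second-to-last letter is 'k' add -en; stems whose second-to-last letter is 'g' add ti- … -uv around the stem.
So padignurk → padignark.

padignark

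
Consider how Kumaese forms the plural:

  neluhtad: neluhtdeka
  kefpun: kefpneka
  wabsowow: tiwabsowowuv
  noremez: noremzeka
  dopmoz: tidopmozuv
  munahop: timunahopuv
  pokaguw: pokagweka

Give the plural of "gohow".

dopmoz and noremez both end in -z yet inflect differently (tidopmozuv, noremzeka), so the final letter is not what conditions the rule; the last vowel is.
"gohow" has last vowel 'o'. The stems whose last vowel is 'o' (dopmoz → tidopmozuv, wabsowow → tiwabsowowuv, munahop → timunahopuv) add ti- … -uv around the stem.
The other pattern: stems whose last vowel is 'a', 'e' or 'u' delete the last vowel and add -eka.
So gohow → tigohowuv.

tigohowuv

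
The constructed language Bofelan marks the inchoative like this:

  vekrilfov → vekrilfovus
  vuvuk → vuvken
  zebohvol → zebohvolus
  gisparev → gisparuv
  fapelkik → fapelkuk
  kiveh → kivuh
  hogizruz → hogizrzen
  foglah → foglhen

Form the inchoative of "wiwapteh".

kiveh and foglah both end in -h yet inflect differently (kivuh, foglhen), so the final letter is not what conditions the rule; the last vowel is.
"wiwapteh" has last vowel 'e'. The stems whose last vowel is 'e' (gisparev → gisparuv, kiveh → kivuh) change the last vowel to 'u'.
The other patterns: stems whose last vowel is 'a' or 'u' delete the last vowel and add -en; stems whose last vowel is 'o' add -us.
So wiwapteh → wiwaptuh.

wiwaptuh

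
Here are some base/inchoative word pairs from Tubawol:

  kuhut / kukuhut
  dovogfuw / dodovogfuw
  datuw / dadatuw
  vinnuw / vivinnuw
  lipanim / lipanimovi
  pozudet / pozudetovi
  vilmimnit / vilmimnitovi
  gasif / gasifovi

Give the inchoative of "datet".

kuhut and pozudet both end in -t yet inflect differently (kukuhut, pozudetovi), so the final letter is not what conditions the rule; the last vowel is.
"datet" has last vowel 'e'. The one such stem in the data (pozudet → pozudetovi) adds -ovi, so the same rule applies.
So datet → datetovi.

datetovi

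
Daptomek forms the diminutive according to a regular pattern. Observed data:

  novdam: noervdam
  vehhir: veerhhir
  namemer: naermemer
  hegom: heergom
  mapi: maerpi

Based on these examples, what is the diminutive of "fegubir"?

feergubir

Every pair shown (novdam → noervdam, vehhir → veerhhir, namemer → naermemer, …) follows the same rule: insert -er- after the first vowel.
So fegubir → feergubir.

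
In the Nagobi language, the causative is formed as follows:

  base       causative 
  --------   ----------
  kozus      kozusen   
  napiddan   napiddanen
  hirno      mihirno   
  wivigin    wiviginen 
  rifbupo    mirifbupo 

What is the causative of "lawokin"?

lawokinen

rifbupo and napiddan both have 3 vowels yet inflect differently (mirifbupo, napiddanen), so the number of vowels is not what conditions the rule; the final letter is.
"lawokin" ends in -n. The stems ending in -n (napiddan → napiddanen, wivigin → wiviginen) add -en.
The other pattern: stems ending in -o add the prefix mi-.
So lawokin → lawokinen.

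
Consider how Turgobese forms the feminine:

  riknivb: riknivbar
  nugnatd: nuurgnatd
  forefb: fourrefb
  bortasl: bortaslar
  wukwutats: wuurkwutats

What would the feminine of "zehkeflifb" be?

"zehkeflifb" has second-to-last letter 'f'. The one such stem in the data (forefb → fourrefb) inserts -ur- after the first vowel (as do wukwutats, nugnatd), so the same rule applies.
So zehkeflifb → zeurhkeflifb.

zeurhkeflifb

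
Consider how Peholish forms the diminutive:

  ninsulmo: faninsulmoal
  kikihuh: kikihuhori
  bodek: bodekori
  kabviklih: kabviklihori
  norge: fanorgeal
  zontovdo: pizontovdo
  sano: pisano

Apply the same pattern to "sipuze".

pisipuze

ninsulmo and zontovdo both end in -o yet inflect differently (faninsulmoal, pizontovdo), so the final letter is not what conditions the rule; the first letter is.
"sipuze" begins with s-. The one such stem in the data (sano → pisano) adds the prefix pi-, so the same rule applies.
The other patterns: stems beginning with b- or k- add -ori; stems beginning with n- add fa- … -al around the stem.
So sipuze → pisipuze.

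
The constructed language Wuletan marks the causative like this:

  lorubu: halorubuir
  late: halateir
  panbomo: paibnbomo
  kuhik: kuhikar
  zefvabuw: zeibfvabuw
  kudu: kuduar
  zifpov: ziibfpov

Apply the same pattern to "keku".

kekuar

lorubu and kudu both end in -u yet inflect differently (halorubuir, kuduar), so the final letter is not what conditions the rule; the first letter is.
"keku" begins with k-. The stems beginning with k- (kudu → kuduar, kuhik → kuhikar) add -ar.
So keku → kekuar.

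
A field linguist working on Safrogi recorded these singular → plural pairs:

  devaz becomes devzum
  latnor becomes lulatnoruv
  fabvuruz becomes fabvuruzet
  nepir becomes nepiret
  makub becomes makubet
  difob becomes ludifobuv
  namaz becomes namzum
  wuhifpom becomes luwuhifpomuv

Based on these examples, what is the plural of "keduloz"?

lukedulozuv

latnor and nepir both end in -r yet inflect differently (lulatnoruv, nepiret), so the final letter is not what conditions the rule; the last vowel is.
"keduloz" has last vowel 'o'. The stems whose last vowel is 'o' (latnor → lulatnoruv, wuhifpom → luwuhifpomuv, difob → ludifobuv) add lu- … -uv around the stem.
So keduloz → lukedulozuv.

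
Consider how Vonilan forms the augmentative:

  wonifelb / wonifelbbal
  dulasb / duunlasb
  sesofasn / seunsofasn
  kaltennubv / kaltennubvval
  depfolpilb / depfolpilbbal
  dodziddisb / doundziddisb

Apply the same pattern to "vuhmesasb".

vuunhmesasb

dodziddisb and depfolpilb both end in -b yet inflect differently (doundziddisb, depfolpilbbal), so the final letter is not what conditions the rule; the second-to-last letter is.
"vuhmesasb" has second-to-last letter 's'. The stems whose second-to-last letter is 's' (dodziddisb → doundziddisb, dulasb → duunlasb, sesofasn → seunsofasn) insert -un- after the first vowel.
So vuhmesasb → vuunhmesasb.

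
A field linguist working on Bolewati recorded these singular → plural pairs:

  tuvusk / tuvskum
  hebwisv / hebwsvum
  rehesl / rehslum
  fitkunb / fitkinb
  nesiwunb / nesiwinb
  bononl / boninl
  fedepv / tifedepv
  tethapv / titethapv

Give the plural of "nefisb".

"nefisb" has second-to-last letter 's'. The stems whose second-to-last letter is 's' (tuvusk → tuvskum, hebwisv → hebwsvum, rehesl → rehslum) delete the last vowel and add -um.
So nefisb → nefsbum.

nefsbum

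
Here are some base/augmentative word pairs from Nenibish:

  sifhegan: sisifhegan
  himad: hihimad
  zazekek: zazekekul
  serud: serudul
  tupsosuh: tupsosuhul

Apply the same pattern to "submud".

submudul

himad and serud both end in -d yet inflect differently (hihimad, serudul), so the final letter is not what conditions the rule; the last vowel is.
"submud" has last vowel 'u'. The stems whose last vowel is 'u' (serud → serudul, tupsosuh → tupsosuhul) add -ul.
The other pattern: stems whose last vowel is 'a' repeat the first consonant+vowel as a prefix.
So submud → submudul.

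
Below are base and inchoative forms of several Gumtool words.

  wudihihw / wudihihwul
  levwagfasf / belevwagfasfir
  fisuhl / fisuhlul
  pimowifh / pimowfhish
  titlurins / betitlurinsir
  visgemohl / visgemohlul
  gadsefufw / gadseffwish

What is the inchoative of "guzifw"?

wudihihw and gadsefufw both end in -w yet inflect differently (wudihihwul, gadseffwish), so the final letter is not what conditions the rule; the second-to-last letter is.
"guzifw" has second-to-last letter 'f'. The stems whose second-to-last letter is 'f' (gadsefufw → gadseffwish, pimowifh → pimowfhish) delete the last vowel and add -ish.
The other patterns: stems whose second-to-last letter is 'n' or 's' add be- … -ir around the stem; stems whose second-to-last letter is 'h' add -ul.
So guzifw → guzfwish.

guzfwish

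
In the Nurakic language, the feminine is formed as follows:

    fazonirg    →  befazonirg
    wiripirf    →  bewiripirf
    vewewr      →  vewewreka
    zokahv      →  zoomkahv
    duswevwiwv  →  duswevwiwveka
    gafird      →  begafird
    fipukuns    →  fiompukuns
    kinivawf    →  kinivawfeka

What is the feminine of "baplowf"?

"baplowf" has second-to-last letter 'w'. The stems whose second-to-last letter is 'w' (vewewr → vewewreka, duswevwiwv → duswevwiwveka, kinivawf → kinivawfeka) add -eka.
So baplowf → baplowfeka.

baplowfeka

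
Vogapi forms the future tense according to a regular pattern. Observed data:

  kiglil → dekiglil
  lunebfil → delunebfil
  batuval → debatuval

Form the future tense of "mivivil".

demivivil

Every pair shown (kiglil → dekiglil, lunebfil → delunebfil, batuval → debatuval) follows the same rule: add the prefix de-.
So mivivil → demivivil.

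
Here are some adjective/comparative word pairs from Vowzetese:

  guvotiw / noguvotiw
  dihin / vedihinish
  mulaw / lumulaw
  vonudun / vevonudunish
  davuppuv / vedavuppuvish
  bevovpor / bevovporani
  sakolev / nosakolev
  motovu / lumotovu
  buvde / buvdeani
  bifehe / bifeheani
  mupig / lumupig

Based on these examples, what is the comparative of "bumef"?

mulaw and guvotiw both end in -w yet inflect differently (lumulaw, noguvotiw), so the final letter is not what conditions the rule; the first letter is.
"bumef" begins with b-. The stems beginning with b- (bifehe → bifeheani, buvde → buvdeani, bevovpor → bevovporani) add -ani.
The other patterns: stems beginning with m- add the prefix lu-; stems beginning with d- or v- add ve- … -ish around the stem; stems beginning with g- or s- add the prefix no-.
So bumef → bumefani.

bumefani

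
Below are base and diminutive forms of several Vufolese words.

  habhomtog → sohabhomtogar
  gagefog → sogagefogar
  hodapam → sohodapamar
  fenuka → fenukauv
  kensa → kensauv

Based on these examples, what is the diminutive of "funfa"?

funfauv

"funfa" ends in a vowel. The stems ending in a vowel (fenuka → fenukauv, kensa → kensauv) add -uv.
So funfa → funfauv.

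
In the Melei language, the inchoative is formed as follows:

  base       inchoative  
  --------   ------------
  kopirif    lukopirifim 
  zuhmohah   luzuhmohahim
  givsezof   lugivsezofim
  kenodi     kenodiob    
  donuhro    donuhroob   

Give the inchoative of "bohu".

bohuob

kopirif and kenodi both have last vowel 'i' yet inflect differently (lukopirifim, kenodiob), so the last vowel is not what conditions the rule; whether the stem ends in a vowel or a consonant is.
"bohu" ends in a vowel. The stems ending in a vowel (kenodi → kenodiob, donuhro → donuhroob) add -ob.
So bohu → bohuob.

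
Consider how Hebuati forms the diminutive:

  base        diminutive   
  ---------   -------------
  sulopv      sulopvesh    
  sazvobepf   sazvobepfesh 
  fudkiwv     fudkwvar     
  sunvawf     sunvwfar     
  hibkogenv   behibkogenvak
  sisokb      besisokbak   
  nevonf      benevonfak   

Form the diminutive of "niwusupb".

niwusupbesh

"niwusupb" has second-to-last letter 'p'. The stems whose second-to-last letter is 'p' (sulopv → sulopvesh, sazvobepf → sazvobepfesh) add -esh.
So niwusupb → niwusupbesh.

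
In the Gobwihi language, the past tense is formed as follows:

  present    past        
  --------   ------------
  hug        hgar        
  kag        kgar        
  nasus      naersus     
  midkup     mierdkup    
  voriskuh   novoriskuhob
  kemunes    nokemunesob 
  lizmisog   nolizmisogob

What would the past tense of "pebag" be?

nasus and kemunes both end in -s yet inflect differently (naersus, nokemunesob), so the final letter is not what conditions the rule; the number of vowels is.
"pebag" has 2 vowels. The stems with 2 vowels (nasus → naersus, midkup → mierdkup) insert -er- after the first vowel.
The other patterns: stems with 1 vowel delete the last vowel and add -ar; stems with 3 vowels add no- … -ob around the stem.
So pebag → peerbag.

peerbag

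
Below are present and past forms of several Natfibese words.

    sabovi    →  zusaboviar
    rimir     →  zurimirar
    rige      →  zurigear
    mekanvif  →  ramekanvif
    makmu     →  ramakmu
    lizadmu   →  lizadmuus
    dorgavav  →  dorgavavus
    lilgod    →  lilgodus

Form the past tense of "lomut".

makmu and lizadmu both end in -u yet inflect differently (ramakmu, lizadmuus), so the final letter is not what conditions the rule; the first letter is.
"lomut" begins with l-. The stems beginning with l- (lizadmu → lizadmuus, lilgod → lilgodus) add -us.
So lomut → lomutus.

lomutus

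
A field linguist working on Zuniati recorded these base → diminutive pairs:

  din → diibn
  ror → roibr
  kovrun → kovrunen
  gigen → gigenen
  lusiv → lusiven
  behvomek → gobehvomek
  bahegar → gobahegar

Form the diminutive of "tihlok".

"tihlok" has 2 vowels. The stems with 2 vowels (kovrun → kovrunen, gigen → gigenen, lusiv → lusiven) add -en.
So tihlok → tihloken.

tihloken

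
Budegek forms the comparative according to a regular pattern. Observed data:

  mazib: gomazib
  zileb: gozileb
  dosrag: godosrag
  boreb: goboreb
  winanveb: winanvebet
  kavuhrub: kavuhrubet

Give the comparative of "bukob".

"bukob" has 2 vowels. The stems with 2 vowels (mazib → gomazib, zileb → gozileb, dosrag → godosrag) add the prefix go-.
So bukob → gobukob.

gobukob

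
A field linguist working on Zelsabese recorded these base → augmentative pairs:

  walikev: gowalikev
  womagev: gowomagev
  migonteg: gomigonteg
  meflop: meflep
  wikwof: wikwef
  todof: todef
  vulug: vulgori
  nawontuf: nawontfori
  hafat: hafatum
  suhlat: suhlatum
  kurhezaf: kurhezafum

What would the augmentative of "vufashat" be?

vufashatum

migonteg and vulug both end in -g yet inflect differently (gomigonteg, vulgori), so the final letter is not what conditions the rule; the last vowel is.
"vufashat" has last vowel 'a'. The stems whose last vowel is 'a' (hafat → hafatum, suhlat → suhlatum, kurhezaf → kurhezafum) add -um.
The other patterns: stems whose last vowel is 'e' add the prefix go-; stems whose last vowel is 'o' change the last vowel to 'e'; stems whose last vowel is 'u' delete the last vowel and add -ori.
So vufashat → vufashatum.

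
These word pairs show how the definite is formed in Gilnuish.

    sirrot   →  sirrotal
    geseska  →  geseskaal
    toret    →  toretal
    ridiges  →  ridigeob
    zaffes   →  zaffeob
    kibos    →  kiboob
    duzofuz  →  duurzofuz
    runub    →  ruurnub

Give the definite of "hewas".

"hewas" ends in -s. The stems ending in -s (ridiges → ridigeob, zaffes → zaffeob, kibos → kiboob) drop the final letter and add -ob.
So hewas → hewaob.

hewaob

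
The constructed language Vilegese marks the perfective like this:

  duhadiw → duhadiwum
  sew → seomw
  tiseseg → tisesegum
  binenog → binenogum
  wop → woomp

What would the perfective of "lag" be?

laomg

sew and duhadiw both end in -w yet inflect differently (seomw, duhadiwum), so the final letter is not what conditions the rule; the number of vowels is.
"lag" has 1 vowel. The stems with 1 vowel (wop → woomp, sew → seomw) insert -om- after the first vowel.
So lag → laomg.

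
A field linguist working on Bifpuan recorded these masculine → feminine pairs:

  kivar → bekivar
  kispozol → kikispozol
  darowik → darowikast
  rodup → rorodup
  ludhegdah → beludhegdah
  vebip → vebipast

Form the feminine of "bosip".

vebip and rodup both end in -p yet inflect differently (vebipast, rorodup), so the final letter is not what conditions the rule; the last vowel is.
"bosip" has last vowel 'i'. The stems whose last vowel is 'i' (vebip → vebipast, darowik → darowikast) add -ast.
So bosip → bosipast.

bosipast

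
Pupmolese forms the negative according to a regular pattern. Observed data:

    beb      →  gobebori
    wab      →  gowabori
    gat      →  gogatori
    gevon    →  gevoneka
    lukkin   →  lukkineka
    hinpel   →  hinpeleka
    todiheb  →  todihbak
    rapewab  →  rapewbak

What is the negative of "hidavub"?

"hidavub" has 3 vowels. The stems with 3 vowels (todiheb → todihbak, rapewab → rapewbak) delete the last vowel and add -ak.
The other patterns: stems with 1 vowel add go- … -ori around the stem; stems with 2 vowels add -eka.
So hidavub → hidavbak.

hidavbak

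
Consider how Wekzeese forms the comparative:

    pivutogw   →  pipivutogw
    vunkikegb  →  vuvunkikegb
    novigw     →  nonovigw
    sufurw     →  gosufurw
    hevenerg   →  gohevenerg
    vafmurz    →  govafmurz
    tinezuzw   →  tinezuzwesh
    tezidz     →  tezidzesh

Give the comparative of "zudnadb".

pivutogw and sufurw both end in -w yet inflect differently (pipivutogw, gosufurw), so the final letter is not what conditions the rule; the second-to-last letter is.
"zudnadb" has second-to-last letter 'd'. The one such stem in the data (tezidz → tezidzesh) adds -esh, so the same rule applies.
The other patterns: stems whose second-to-last letter is 'g' repeat the first consonant+vowel as a prefix; stems whose second-to-last letter is 'r' add the prefix go-.
So zudnadb → zudnadbesh.

zudnadbesh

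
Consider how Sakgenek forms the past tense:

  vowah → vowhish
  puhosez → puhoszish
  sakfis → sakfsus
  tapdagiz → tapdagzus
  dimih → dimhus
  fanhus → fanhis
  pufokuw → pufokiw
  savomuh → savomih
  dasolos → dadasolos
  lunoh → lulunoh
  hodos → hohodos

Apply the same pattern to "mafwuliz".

puhosez and tapdagiz both end in -z yet inflect differently (puhoszish, tapdagzus), so the final letter is not what conditions the rule; the last vowel is.
"mafwuliz" has last vowel 'i'. The stems whose last vowel is 'i' (sakfis → sakfsus, tapdagiz → tapdagzus, dimih → dimhus) delete the last vowel and add -us.
The other patterns: stems whose last vowel is 'a' or 'e' delete the last vowel and add -ish; stems whose last vowel is 'u' change the last vowel to 'i'; stems whose last vowel is 'o' repeat the first consonant+vowel as a prefix.
So mafwuliz → mafwulzus.

mafwulzus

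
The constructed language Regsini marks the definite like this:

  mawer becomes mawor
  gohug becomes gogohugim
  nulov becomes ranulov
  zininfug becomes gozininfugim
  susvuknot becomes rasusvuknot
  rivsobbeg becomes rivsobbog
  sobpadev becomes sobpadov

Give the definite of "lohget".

zininfug and rivsobbeg both end in -g yet inflect differently (gozininfugim, rivsobbog), so the final letter is not what conditions the rule; the last vowel is.
"lohget" has last vowel 'e'. The stems whose last vowel is 'e' (sobpadev → sobpadov, rivsobbeg → rivsobbog, mawer → mawor) change the last vowel to 'o'.
The other patterns: stems whose last vowel is 'u' add go- … -im around the stem; stems whose last vowel is 'o' add the prefix ra-.
So lohget → lohgot.

lohgot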